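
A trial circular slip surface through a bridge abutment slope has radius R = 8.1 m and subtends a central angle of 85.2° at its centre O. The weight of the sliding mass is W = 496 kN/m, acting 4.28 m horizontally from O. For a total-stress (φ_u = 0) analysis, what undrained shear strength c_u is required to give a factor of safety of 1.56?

c_u = 33.9 kPa

FS = c_u·L_a·R / (W·d), so c_u = FS·W·d / (L_a·R).
Arc length L_a = R·θ = 8.1·(85.2°·π/180) = 8.1·1.4870 = 12.04 m
c_u = 1.56·496·4.28 / (12.04·8.1) = 3311.7 / 97.56 = 33.94 kPa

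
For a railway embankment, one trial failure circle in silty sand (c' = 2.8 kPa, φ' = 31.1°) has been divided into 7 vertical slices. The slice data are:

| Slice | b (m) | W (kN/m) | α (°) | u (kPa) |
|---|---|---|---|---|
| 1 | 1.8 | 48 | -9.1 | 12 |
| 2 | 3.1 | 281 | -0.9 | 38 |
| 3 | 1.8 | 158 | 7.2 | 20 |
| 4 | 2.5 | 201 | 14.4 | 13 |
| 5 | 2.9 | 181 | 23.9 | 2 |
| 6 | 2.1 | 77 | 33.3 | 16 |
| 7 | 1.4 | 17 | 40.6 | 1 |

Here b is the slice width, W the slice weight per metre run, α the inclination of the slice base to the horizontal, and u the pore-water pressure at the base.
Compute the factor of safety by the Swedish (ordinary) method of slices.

FS = 2.43

Ordinary method of slices: FS = Σ[c'·Δl_i + (W_i cosα_i − u_i·Δl_i)·tanφ'] / Σ W_i sinα_i, with Δl_i = b_i / cosα_i.
Slice 1: Δl = 1.8/cos(-9.1°) = 1.823 m; N'_1 = 48·cos(-9.1°) − 12·1.823 = 25.5; c'Δl = 5.10; W sinα = -7.6
Slice 2: Δl = 3.1/cos(-0.9°) = 3.100 m; N'_2 = 281·cos(-0.9°) − 38·3.100 = 163.2; c'Δl = 8.68; W sinα = -4.4
Slice 3: Δl = 1.8/cos7.2° = 1.814 m; N'_3 = 158·cos7.2° − 20·1.814 = 120.5; c'Δl = 5.08; W sinα = 19.8
Slice 4: Δl = 2.5/cos14.4° = 2.581 m; N'_4 = 201·cos14.4° − 13·2.581 = 161.1; c'Δl = 7.23; W sinα = 50.0
Slice 5: Δl = 2.9/cos23.9° = 3.172 m; N'_5 = 181·cos23.9° − 2·3.172 = 159.1; c'Δl = 8.88; W sinα = 73.3
Slice 6: Δl = 2.1/cos33.3° = 2.513 m; N'_6 = 77·cos33.3° − 16·2.513 = 24.2; c'Δl = 7.04; W sinα = 42.3
Slice 7: Δl = 1.4/cos40.6° = 1.844 m; N'_7 = 17·cos40.6° − 1·1.844 = 11.1; c'Δl = 5.16; W sinα = 11.1
Σc'Δl = 47.2 kN/m; ΣN' = 664.6 kN/m; ΣW sinα = 184.5 kN/m
Resisting = 47.2 + 664.6·tan31.1° = 47.2 + 400.9 = 448.1 kN/m
FS = 448.1 / 184.5 = 2.429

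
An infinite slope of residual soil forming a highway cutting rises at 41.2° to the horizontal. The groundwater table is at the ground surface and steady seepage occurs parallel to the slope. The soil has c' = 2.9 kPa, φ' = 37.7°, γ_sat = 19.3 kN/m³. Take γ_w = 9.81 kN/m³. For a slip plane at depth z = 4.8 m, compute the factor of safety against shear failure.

FS = 0.50

With seepage parallel to the slope and the water table at the surface, the effective normal stress on the slip plane uses the buoyant unit weight γ' = γ_sat − γ_w while the driving shear stress uses γ_sat:
FS = [c' + γ' z cos²β tanφ'] / [γ_sat z sinβ cosβ]
γ' = 19.3 − 9.81 = 9.49 kN/m³
Numerator = 2.9 + 9.49·4.8·cos²41.2°·tan37.7° = 2.9 + 9.49·4.8·0.5661·0.7729 = 22.831 kPa
Denominator = 19.3·4.8·sin41.2°·cos41.2° = 19.3·4.8·0.6587·0.7524 = 45.913 kPa
FS = 22.831 / 45.913 = 0.497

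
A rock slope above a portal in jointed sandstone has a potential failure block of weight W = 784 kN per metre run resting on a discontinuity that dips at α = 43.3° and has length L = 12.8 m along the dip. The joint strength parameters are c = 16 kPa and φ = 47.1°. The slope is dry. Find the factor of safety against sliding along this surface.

Resolving the block weight along and normal to the plane and applying the Mohr–Coulomb strength on the joint:
N' = W cosα = 784·cos43.3° = 570.6 kN/m
Driving force T = W sinα = 784·sin43.3° = 537.7 kN/m
Resisting force R = c·L + N'·tanφ = 16·12.8 + 570.6·tan47.1° = 204.8 + 614.0 = 818.8 kN/m
FS = R / T = 818.8 / 537.7 = 1.523

FS = 1.52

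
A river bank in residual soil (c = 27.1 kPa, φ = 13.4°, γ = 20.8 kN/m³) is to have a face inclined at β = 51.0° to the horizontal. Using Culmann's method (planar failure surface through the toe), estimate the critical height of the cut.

Culmann's analysis gives the critical failure plane at α_cr = (β + φ)/2 = (51.0 + 13.4)/2 = 32.2°, and the critical height
H_c = (4c/γ) · sinβ cosφ / [1 − cos(β − φ)]
    = (4·27.1/20.8) · sin51.0°·cos13.4° / [1 − cos(37.6°)]
    = 5.212 · 0.7771·0.9728 / [1 − 0.7923]
    = 5.212 · 0.7560 / 0.2077
    = 18.97 m

H_c = 18.97 m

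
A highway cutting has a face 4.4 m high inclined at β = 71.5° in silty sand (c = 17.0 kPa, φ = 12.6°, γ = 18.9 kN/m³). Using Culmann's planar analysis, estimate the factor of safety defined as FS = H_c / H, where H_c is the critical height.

H_c = (4c/γ) · sinβ cosφ / [1 − cos(β − φ)]
    = (4·17.0/18.9) · sin71.5°·cos12.6° / [1 − cos58.9°]
    = 3.598 · 0.9255 / 0.4835 = 6.89 m
FS = H_c / H = 6.89 / 4.4 = 1.565

FS = 1.57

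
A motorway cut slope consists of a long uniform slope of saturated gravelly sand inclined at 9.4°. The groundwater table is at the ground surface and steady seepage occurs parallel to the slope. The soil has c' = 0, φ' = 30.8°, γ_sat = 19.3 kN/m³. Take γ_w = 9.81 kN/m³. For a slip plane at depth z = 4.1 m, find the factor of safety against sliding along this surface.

FS = 1.77

With seepage parallel to the slope and the water table at the surface, the effective normal stress on the slip plane uses the buoyant unit weight γ' = γ_sat − γ_w while the driving shear stress uses γ_sat:
FS = [c' + γ' z cos²β tanφ'] / [γ_sat z sinβ cosβ]
(For c' = 0 this reduces to FS = (γ'/γ_sat)·tanφ'/tanβ.)
γ' = 19.3 − 9.81 = 9.49 kN/m³
Numerator = 0.0 + 9.49·4.1·cos²9.4°·tan30.8° = 0.0 + 9.49·4.1·0.9733·0.5961 = 22.576 kPa
Denominator = 19.3·4.1·sin9.4°·cos9.4° = 19.3·4.1·0.1633·0.9866 = 12.750 kPa
FS = 22.576 / 12.750 = 1.771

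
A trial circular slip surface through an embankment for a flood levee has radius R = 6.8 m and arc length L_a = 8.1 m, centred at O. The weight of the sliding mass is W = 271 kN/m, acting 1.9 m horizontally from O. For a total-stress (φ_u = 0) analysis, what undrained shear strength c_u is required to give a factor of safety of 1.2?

c_u = 11.2 kPa

FS = c_u·L_a·R / (W·d), so c_u = FS·W·d / (L_a·R).
c_u = 1.2·271·1.9 / (8.10·6.8) = 617.9 / 55.08 = 11.22 kPa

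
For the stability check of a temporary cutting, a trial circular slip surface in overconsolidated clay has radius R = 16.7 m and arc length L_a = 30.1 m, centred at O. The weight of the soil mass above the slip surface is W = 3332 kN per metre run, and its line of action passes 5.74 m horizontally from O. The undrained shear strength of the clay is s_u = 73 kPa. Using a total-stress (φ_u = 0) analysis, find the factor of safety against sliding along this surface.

FS = 1.92

Taking moments about the centre O, the resisting moment is provided by the undrained shear strength acting along the arc:
M_R = s_u·L_a·R = 73·30.10·16.7 = 36694.9 kN·m/m
M_D = W·d = 3332·5.74 = 19125.7 kN·m/m
FS = M_R / M_D = 36694.9 / 19125.7 = 1.919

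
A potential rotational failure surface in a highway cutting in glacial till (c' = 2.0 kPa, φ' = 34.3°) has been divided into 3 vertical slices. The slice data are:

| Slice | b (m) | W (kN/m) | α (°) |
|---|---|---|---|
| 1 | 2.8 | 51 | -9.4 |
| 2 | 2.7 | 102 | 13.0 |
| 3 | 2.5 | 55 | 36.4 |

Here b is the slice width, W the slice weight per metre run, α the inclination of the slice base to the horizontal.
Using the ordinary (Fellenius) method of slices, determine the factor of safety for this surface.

FS = 3.17

Ordinary method of slices: FS = Σ[c'·Δl_i + (W_i cosα_i)·tanφ'] / Σ W_i sinα_i, with Δl_i = b_i / cosα_i.
Slice 1: Δl = 2.8/cos(-9.4°) = 2.838 m; N'_1 = 51·cos(-9.4°) = 50.3; c'Δl = 5.68; W sinα = -8.3
Slice 2: Δl = 2.7/cos13.0° = 2.771 m; N'_2 = 102·cos13.0° = 99.4; c'Δl = 5.54; W sinα = 22.9
Slice 3: Δl = 2.5/cos36.4° = 3.106 m; N'_3 = 55·cos36.4° = 44.3; c'Δl = 6.21; W sinα = 32.6
Σc'Δl = 17.4 kN/m; ΣN' = 194.0 kN/m; ΣW sinα = 47.3 kN/m
Resisting = 17.4 + 194.0·tan34.3° = 17.4 + 132.3 = 149.7 kN/m
FS = 149.7 / 47.3 = 3.169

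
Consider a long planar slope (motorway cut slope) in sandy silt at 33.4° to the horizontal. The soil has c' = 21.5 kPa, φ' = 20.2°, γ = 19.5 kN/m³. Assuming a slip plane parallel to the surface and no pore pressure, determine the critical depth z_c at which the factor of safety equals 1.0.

Setting FS = 1.00 in FS = [c' + γz cos²β tanφ'] / [γz sinβ cosβ] and solving for z:
z = c' / [γ cosβ (FS·sinβ − cosβ·tanφ')]
  = 21.5 / [19.5·cos33.4°·(1.00·sin33.4° − cos33.4°·tan20.2°)]
  = 21.5 / [19.5·0.8348·(1.00·0.5505 − 0.8348·0.3679)]
  = 21.5 / 3.9611 = 5.428 m

z_c = 5.43 m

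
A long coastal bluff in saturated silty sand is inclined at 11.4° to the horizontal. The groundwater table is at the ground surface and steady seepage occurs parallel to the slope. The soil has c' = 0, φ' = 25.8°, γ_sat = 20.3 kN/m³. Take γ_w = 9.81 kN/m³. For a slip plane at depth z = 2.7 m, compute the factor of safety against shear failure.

FS = 1.24

With seepage parallel to the slope and the water table at the surface, the effective normal stress on the slip plane uses the buoyant unit weight γ' = γ_sat − γ_w while the driving shear stress uses γ_sat:
FS = [c' + γ' z cos²β tanφ'] / [γ_sat z sinβ cosβ]
(For c' = 0 this reduces to FS = (γ'/γ_sat)·tanφ'/tanβ.)
γ' = 20.3 − 9.81 = 10.49 kN/m³
Numerator = 0.0 + 10.49·2.7·cos²11.4°·tan25.8° = 0.0 + 10.49·2.7·0.9609·0.4834 = 13.157 kPa
Denominator = 20.3·2.7·sin11.4°·cos11.4° = 20.3·2.7·0.1977·0.9803 = 10.620 kPa
FS = 13.157 / 10.620 = 1.239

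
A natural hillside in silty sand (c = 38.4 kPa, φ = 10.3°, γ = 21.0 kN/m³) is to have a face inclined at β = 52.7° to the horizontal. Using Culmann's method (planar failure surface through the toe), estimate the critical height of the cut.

Culmann's analysis gives the critical failure plane at α_cr = (β + φ)/2 = (52.7 + 10.3)/2 = 31.5°, and the critical height
H_c = (4c/γ) · sinβ cosφ / [1 − cos(β − φ)]
    = (4·38.4/21.0) · sin52.7°·cos10.3° / [1 − cos(42.4°)]
    = 7.314 · 0.7955·0.9839 / [1 − 0.7385]
    = 7.314 · 0.7827 / 0.2615
    = 21.89 m

H_c = 21.89 m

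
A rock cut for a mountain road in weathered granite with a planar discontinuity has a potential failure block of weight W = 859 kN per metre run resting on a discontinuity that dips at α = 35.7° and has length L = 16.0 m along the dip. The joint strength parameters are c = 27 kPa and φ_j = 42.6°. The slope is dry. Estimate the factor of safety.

FS = 2.14

Resolving the block weight along and normal to the plane and applying the Mohr–Coulomb strength on the joint:
N' = W cosα = 859·cos35.7° = 697.6 kN/m
Driving force T = W sinα = 859·sin35.7° = 501.3 kN/m
Resisting force R = c·L + N'·tanφ_j = 27·16.0 + 697.6·tan42.6° = 432.0 + 641.5 = 1073.5 kN/m
FS = R / T = 1073.5 / 501.3 = 2.142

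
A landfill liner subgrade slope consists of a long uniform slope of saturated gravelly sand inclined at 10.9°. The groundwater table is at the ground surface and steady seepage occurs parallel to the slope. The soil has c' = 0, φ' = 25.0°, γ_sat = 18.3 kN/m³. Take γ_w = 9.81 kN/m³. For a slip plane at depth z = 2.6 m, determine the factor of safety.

With seepage parallel to the slope and the water table at the surface, the effective normal stress on the slip plane uses the buoyant unit weight γ' = γ_sat − γ_w while the driving shear stress uses γ_sat:
FS = [c' + γ' z cos²β tanφ'] / [γ_sat z sinβ cosβ]
(For c' = 0 this reduces to FS = (γ'/γ_sat)·tanφ'/tanβ.)
γ' = 18.3 − 9.81 = 8.49 kN/m³
Numerator = 0.0 + 8.49·2.6·cos²10.9°·tan25.0° = 0.0 + 8.49·2.6·0.9642·0.4663 = 9.925 kPa
Denominator = 18.3·2.6·sin10.9°·cos10.9° = 18.3·2.6·0.1891·0.9820 = 8.835 kPa
FS = 9.925 / 8.835 = 1.123

FS = 1.12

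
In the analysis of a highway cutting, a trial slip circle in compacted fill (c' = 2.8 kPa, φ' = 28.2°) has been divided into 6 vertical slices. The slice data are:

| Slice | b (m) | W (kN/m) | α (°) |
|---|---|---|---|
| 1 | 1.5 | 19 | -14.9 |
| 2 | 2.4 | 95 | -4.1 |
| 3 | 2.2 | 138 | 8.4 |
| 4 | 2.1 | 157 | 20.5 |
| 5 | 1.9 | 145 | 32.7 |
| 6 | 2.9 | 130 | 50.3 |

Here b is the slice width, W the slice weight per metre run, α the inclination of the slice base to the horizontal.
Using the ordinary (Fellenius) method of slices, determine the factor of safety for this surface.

FS = 1.51

Ordinary method of slices: FS = Σ[c'·Δl_i + (W_i cosα_i)·tanφ'] / Σ W_i sinα_i, with Δl_i = b_i / cosα_i.
Slice 1: Δl = 1.5/cos(-14.9°) = 1.552 m; N'_1 = 19·cos(-14.9°) = 18.4; c'Δl = 4.35; W sinα = -4.9
Slice 2: Δl = 2.4/cos(-4.1°) = 2.406 m; N'_2 = 95·cos(-4.1°) = 94.8; c'Δl = 6.74; W sinα = -6.8
Slice 3: Δl = 2.2/cos8.4° = 2.224 m; N'_3 = 138·cos8.4° = 136.5; c'Δl = 6.23; W sinα = 20.2
Slice 4: Δl = 2.1/cos20.5° = 2.242 m; N'_4 = 157·cos20.5° = 147.1; c'Δl = 6.28; W sinα = 55.0
Slice 5: Δl = 1.9/cos32.7° = 2.258 m; N'_5 = 145·cos32.7° = 122.0; c'Δl = 6.32; W sinα = 78.3
Slice 6: Δl = 2.9/cos50.3° = 4.540 m; N'_6 = 130·cos50.3° = 83.0; c'Δl = 12.71; W sinα = 100.0
Σc'Δl = 42.6 kN/m; ΣN' = 601.8 kN/m; ΣW sinα = 241.8 kN/m
Resisting = 42.6 + 601.8·tan28.2° = 42.6 + 322.7 = 365.3 kN/m
FS = 365.3 / 241.8 = 1.511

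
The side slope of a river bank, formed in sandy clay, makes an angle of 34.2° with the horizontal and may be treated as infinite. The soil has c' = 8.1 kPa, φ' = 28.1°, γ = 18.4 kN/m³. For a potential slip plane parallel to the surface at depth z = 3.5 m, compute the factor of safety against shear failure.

FS = 1.06

For an infinite slope with a slip plane parallel to the surface (no pore pressure): FS = [c' + γz cos²β tanφ'] / [γz sinβ cosβ].
γz = 18.4·3.5 = 64.40 kN/m²
Numerator = 8.1 + 64.40·cos²34.2°·tan28.1° = 8.1 + 64.40·0.6841·0.5340 = 31.622 kPa
Denominator = 64.40·sin34.2°·cos34.2° = 64.40·0.5621·0.8271 = 29.939 kPa
FS = 31.622 / 29.939 = 1.056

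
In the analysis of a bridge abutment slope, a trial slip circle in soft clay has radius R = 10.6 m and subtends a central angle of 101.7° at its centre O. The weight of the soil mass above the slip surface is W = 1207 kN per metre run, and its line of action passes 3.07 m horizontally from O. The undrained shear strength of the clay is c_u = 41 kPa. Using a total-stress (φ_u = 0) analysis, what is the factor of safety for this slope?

FS = 2.21

Taking moments about the centre O, the resisting moment is provided by the undrained shear strength acting along the arc:
Arc length L_a = R·θ = 10.6·(101.7°·π/180) = 10.6·1.7750 = 18.81 m
M_R = c_u·L_a·R = 41·18.81·10.6 = 8177.0 kN·m/m
M_D = W·d = 1207·3.07 = 3705.5 kN·m/m
FS = M_R / M_D = 8177.0 / 3705.5 = 2.207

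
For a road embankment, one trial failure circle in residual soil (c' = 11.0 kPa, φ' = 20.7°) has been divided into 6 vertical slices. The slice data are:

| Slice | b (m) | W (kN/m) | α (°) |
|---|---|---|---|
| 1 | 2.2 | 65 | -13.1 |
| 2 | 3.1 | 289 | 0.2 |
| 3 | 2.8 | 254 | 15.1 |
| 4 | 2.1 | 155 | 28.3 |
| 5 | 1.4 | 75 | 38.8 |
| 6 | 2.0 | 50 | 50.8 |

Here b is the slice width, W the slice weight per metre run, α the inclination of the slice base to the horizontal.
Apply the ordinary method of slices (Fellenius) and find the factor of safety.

Ordinary method of slices: FS = Σ[c'·Δl_i + (W_i cosα_i)·tanφ'] / Σ W_i sinα_i, with Δl_i = b_i / cosα_i.
Slice 1: Δl = 2.2/cos(-13.1°) = 2.259 m; N'_1 = 65·cos(-13.1°) = 63.3; c'Δl = 24.85; W sinα = -14.7
Slice 2: Δl = 3.1/cos0.2° = 3.100 m; N'_2 = 289·cos0.2° = 289.0; c'Δl = 34.10; W sinα = 1.0
Slice 3: Δl = 2.8/cos15.1° = 2.900 m; N'_3 = 254·cos15.1° = 245.2; c'Δl = 31.90; W sinα = 66.2
Slice 4: Δl = 2.1/cos28.3° = 2.385 m; N'_4 = 155·cos28.3° = 136.5; c'Δl = 26.24; W sinα = 73.5
Slice 5: Δl = 1.4/cos38.8° = 1.796 m; N'_5 = 75·cos38.8° = 58.5; c'Δl = 19.76; W sinα = 47.0
Slice 6: Δl = 2.0/cos50.8° = 3.164 m; N'_6 = 50·cos50.8° = 31.6; c'Δl = 34.81; W sinα = 38.7
Σc'Δl = 171.7 kN/m; ΣN' = 824.1 kN/m; ΣW sinα = 211.7 kN/m
Resisting = 171.7 + 824.1·tan20.7° = 171.7 + 311.4 = 483.0 kN/m
FS = 483.0 / 211.7 = 2.282

FS = 2.28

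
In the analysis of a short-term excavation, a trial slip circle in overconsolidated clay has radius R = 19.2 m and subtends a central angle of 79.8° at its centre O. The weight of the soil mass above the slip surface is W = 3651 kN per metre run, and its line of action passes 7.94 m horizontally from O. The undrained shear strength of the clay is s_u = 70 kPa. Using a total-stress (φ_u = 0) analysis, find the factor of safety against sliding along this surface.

FS = 1.24

Taking moments about the centre O, the resisting moment is provided by the undrained shear strength acting along the arc:
Arc length L_a = R·θ = 19.2·(79.8°·π/180) = 19.2·1.3928 = 26.74 m
M_R = s_u·L_a·R = 70·26.74·19.2 = 35940.2 kN·m/m
M_D = W·d = 3651·7.94 = 28988.9 kN·m/m
FS = M_R / M_D = 35940.2 / 28988.9 = 1.240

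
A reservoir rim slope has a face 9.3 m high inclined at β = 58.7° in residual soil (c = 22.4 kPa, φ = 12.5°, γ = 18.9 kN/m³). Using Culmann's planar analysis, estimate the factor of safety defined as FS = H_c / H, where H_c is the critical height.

FS = 1.38

H_c = (4c/γ) · sinβ cosφ / [1 − cos(β − φ)]
    = (4·22.4/18.9) · sin58.7°·cos12.5° / [1 − cos46.2°]
    = 4.741 · 0.8342 / 0.3079 = 12.85 m
FS = H_c / H = 12.85 / 9.3 = 1.381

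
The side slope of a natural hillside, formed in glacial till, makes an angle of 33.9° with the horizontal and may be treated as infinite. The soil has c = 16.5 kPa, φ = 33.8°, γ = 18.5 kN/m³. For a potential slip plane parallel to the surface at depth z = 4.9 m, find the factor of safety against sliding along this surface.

For an infinite slope with a slip plane parallel to the surface (no pore pressure): FS = [c + γz cos²β tanφ] / [γz sinβ cosβ].
γz = 18.5·4.9 = 90.65 kN/m²
Numerator = 16.5 + 90.65·cos²33.9°·tan33.8° = 16.5 + 90.65·0.6889·0.6694 = 58.307 kPa
Denominator = 90.65·sin33.9°·cos33.9° = 90.65·0.5577·0.8300 = 41.965 kPa
FS = 58.307 / 41.965 = 1.389

FS = 1.39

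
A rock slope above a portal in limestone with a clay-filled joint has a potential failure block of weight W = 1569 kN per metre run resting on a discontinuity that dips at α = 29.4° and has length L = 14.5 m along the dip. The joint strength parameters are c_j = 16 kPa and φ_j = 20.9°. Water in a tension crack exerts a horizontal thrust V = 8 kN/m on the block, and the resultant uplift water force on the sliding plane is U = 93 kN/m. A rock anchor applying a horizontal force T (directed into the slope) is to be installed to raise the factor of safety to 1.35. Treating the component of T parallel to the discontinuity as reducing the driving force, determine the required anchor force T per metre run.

Resolving forces along and normal to the sliding plane, with the horizontal anchor force T adding T·sinα to the effective normal force and T·cosα acting up the plane against the driving force:
FS = [c_jL + (W cosα − U − V sinα + T sinα) tanφ_j] / [W sinα + V cosα − T cosα]
Without the anchor: N' = 1270.0 kN/m, driving T_d = 777.2 kN/m, resisting R = 16·14.5 + 1270.0·tan20.9° = 717.0 kN/m, FS = 0.92.
Setting FS = 1.35 and solving for T:
1.35·(777.2 − T cos29.4°) = 717.0 + T sin29.4°·tan20.9°
T·(sin29.4°·tan20.9° + 1.35·cos29.4°) = 1.35·777.2 − 717.0
T·(0.4909·0.3819 + 1.35·0.8712) = 1049.2 − 717.0 = 332.2
T·1.3636 = 332.2
T = 243.7 kN/m

T = 244 kN/m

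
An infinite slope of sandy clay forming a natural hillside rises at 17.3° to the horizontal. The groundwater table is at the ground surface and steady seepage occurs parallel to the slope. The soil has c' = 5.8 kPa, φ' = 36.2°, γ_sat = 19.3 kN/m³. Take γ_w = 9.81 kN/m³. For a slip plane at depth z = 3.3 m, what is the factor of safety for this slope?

FS = 1.48

With seepage parallel to the slope and the water table at the surface, the effective normal stress on the slip plane uses the buoyant unit weight γ' = γ_sat − γ_w while the driving shear stress uses γ_sat:
FS = [c' + γ' z cos²β tanφ'] / [γ_sat z sinβ cosβ]
γ' = 19.3 − 9.81 = 9.49 kN/m³
Numerator = 5.8 + 9.49·3.3·cos²17.3°·tan36.2° = 5.8 + 9.49·3.3·0.9116·0.7319 = 26.694 kPa
Denominator = 19.3·3.3·sin17.3°·cos17.3° = 19.3·3.3·0.2974·0.9548 = 18.083 kPa
FS = 26.694 / 18.083 = 1.476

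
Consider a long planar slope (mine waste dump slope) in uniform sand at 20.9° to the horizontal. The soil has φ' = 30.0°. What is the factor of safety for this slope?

FS = 1.51

For a dry cohesionless infinite slope the factor of safety is FS = tanφ' / tanβ.
FS = tan30.0° / tan20.9° = 0.5774 / 0.3819 = 1.512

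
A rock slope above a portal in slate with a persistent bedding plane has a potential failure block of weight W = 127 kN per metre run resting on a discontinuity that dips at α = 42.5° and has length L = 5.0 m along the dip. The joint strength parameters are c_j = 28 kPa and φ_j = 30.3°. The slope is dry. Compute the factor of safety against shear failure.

Resolving the block weight along and normal to the plane and applying the Mohr–Coulomb strength on the joint:
N' = W cosα = 127·cos42.5° = 93.6 kN/m
Driving force T = W sinα = 127·sin42.5° = 85.8 kN/m
Resisting force R = c_j·L + N'·tanφ_j = 28·5.0 + 93.6·tan30.3° = 140.0 + 54.7 = 194.7 kN/m
FS = R / T = 194.7 / 85.8 = 2.269

FS = 2.27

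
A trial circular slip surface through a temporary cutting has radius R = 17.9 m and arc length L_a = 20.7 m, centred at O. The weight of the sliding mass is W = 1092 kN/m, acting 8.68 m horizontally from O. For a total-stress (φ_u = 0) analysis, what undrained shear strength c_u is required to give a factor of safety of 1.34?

c_u = 34.3 kPa

FS = c_u·L_a·R / (W·d), so c_u = FS·W·d / (L_a·R).
c_u = 1.34·1092·8.68 / (20.70·17.9) = 12701.3 / 370.53 = 34.28 kPa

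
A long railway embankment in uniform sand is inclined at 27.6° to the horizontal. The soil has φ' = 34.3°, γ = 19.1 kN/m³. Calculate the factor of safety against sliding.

For a dry cohesionless infinite slope the factor of safety is FS = tanφ' / tanβ.
FS = tan34.3° / tan27.6° = 0.6822 / 0.5228 = 1.305

FS = 1.30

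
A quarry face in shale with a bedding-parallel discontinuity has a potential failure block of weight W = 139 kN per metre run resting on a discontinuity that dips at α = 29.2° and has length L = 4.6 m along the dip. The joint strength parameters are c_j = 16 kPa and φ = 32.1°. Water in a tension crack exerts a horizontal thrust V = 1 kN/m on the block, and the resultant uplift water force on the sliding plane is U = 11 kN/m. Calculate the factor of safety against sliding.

Resolving the block weight along and normal to the plane and applying the Mohr–Coulomb strength on the joint:
N' = W cosα − U − V sinα = 139·cos29.2° − 11 − 1·sin29.2° = 109.8 kN/m
Driving force T = W sinα + V cosα = 139·sin29.2° + 1·cos29.2° = 68.7 kN/m
Resisting force R = c_j·L + N'·tanφ = 16·4.6 + 109.8·tan32.1° = 73.6 + 68.9 = 142.5 kN/m
FS = R / T = 142.5 / 68.7 = 2.075

FS = 2.07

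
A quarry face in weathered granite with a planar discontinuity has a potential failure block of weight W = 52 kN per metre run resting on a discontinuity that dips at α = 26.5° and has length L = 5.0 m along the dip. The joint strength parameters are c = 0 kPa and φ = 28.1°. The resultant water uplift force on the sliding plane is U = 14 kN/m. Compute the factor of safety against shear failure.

FS = 0.75

Resolving the block weight along and normal to the plane and applying the Mohr–Coulomb strength on the joint:
N' = W cosα − U = 52·cos26.5° − 14 = 32.5 kN/m
Driving force T = W sinα = 52·sin26.5° = 23.2 kN/m
Resisting force R = c·L + N'·tanφ = 0·5.0 + 32.5·tan28.1° = 0.0 + 17.4 = 17.4 kN/m
FS = R / T = 17.4 / 23.2 = 0.749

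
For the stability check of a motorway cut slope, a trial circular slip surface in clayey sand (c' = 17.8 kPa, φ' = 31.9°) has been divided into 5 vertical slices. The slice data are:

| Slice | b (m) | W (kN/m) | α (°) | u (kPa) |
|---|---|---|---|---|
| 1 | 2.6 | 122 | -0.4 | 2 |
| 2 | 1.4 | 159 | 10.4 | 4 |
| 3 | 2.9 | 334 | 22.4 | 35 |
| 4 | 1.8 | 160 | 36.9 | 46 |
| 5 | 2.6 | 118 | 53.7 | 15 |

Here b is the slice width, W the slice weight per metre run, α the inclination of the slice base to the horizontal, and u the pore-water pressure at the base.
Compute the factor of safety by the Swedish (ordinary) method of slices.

FS = 1.60

Ordinary method of slices: FS = Σ[c'·Δl_i + (W_i cosα_i − u_i·Δl_i)·tanφ'] / Σ W_i sinα_i, with Δl_i = b_i / cosα_i.
Slice 1: Δl = 2.6/cos(-0.4°) = 2.600 m; N'_1 = 122·cos(-0.4°) − 2·2.600 = 116.8; c'Δl = 46.28; W sinα = -0.9
Slice 2: Δl = 1.4/cos10.4° = 1.423 m; N'_2 = 159·cos10.4° − 4·1.423 = 150.7; c'Δl = 25.34; W sinα = 28.7
Slice 3: Δl = 2.9/cos22.4° = 3.137 m; N'_3 = 334·cos22.4° − 35·3.137 = 199.0; c'Δl = 55.83; W sinα = 127.3
Slice 4: Δl = 1.8/cos36.9° = 2.251 m; N'_4 = 160·cos36.9° − 46·2.251 = 24.4; c'Δl = 40.07; W sinα = 96.1
Slice 5: Δl = 2.6/cos53.7° = 4.392 m; N'_5 = 118·cos53.7° − 15·4.392 = 4.0; c'Δl = 78.17; W sinα = 95.1
Σc'Δl = 245.7 kN/m; ΣN' = 494.9 kN/m; ΣW sinα = 346.3 kN/m
Resisting = 245.7 + 494.9·tan31.9° = 245.7 + 308.0 = 553.7 kN/m
FS = 553.7 / 346.3 = 1.599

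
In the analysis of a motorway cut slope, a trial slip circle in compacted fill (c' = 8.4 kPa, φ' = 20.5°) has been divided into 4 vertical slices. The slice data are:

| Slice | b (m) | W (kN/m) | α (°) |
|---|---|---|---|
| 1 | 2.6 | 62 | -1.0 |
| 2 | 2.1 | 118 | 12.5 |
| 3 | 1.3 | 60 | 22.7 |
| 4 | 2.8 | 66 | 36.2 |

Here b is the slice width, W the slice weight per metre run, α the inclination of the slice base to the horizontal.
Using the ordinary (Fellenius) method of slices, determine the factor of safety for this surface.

FS = 2.17

Ordinary method of slices: FS = Σ[c'·Δl_i + (W_i cosα_i)·tanφ'] / Σ W_i sinα_i, with Δl_i = b_i / cosα_i.
Slice 1: Δl = 2.6/cos(-1.0°) = 2.600 m; N'_1 = 62·cos(-1.0°) = 62.0; c'Δl = 21.84; W sinα = -1.1
Slice 2: Δl = 2.1/cos12.5° = 2.151 m; N'_2 = 118·cos12.5° = 115.2; c'Δl = 18.07; W sinα = 25.5
Slice 3: Δl = 1.3/cos22.7° = 1.409 m; N'_3 = 60·cos22.7° = 55.4; c'Δl = 11.84; W sinα = 23.2
Slice 4: Δl = 2.8/cos36.2° = 3.470 m; N'_4 = 66·cos36.2° = 53.3; c'Δl = 29.15; W sinα = 39.0
Σc'Δl = 80.9 kN/m; ΣN' = 285.8 kN/m; ΣW sinα = 86.6 kN/m
Resisting = 80.9 + 285.8·tan20.5° = 80.9 + 106.9 = 187.8 kN/m
FS = 187.8 / 86.6 = 2.168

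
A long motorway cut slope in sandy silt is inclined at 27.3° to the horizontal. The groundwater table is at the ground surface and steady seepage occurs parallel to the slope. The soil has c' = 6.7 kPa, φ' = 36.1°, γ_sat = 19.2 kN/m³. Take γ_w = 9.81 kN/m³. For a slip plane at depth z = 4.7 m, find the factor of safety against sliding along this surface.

FS = 0.87

With seepage parallel to the slope and the water table at the surface, the effective normal stress on the slip plane uses the buoyant unit weight γ' = γ_sat − γ_w while the driving shear stress uses γ_sat:
FS = [c' + γ' z cos²β tanφ'] / [γ_sat z sinβ cosβ]
γ' = 19.2 − 9.81 = 9.39 kN/m³
Numerator = 6.7 + 9.39·4.7·cos²27.3°·tan36.1° = 6.7 + 9.39·4.7·0.7896·0.7292 = 32.112 kPa
Denominator = 19.2·4.7·sin27.3°·cos27.3° = 19.2·4.7·0.4586·0.8886 = 36.779 kPa
FS = 32.112 / 36.779 = 0.873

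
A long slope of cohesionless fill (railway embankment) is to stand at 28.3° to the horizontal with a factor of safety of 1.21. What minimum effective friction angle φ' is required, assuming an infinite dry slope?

φ' = 33.1°

FS = tanφ'/tanβ ⇒ tanφ' = FS · tanβ = 1.21 · tan28.3° = 0.6515
φ' = arctan(0.6515) = 33.08°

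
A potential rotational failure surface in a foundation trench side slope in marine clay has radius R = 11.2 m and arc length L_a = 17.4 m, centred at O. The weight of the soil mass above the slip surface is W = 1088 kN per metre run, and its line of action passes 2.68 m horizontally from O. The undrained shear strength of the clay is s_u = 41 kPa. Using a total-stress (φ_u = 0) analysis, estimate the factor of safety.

FS = 2.74

Taking moments about the centre O, the resisting moment is provided by the undrained shear strength acting along the arc:
M_R = s_u·L_a·R = 41·17.40·11.2 = 7990.1 kN·m/m
M_D = W·d = 1088·2.68 = 2915.8 kN·m/m
FS = M_R / M_D = 7990.1 / 2915.8 = 2.740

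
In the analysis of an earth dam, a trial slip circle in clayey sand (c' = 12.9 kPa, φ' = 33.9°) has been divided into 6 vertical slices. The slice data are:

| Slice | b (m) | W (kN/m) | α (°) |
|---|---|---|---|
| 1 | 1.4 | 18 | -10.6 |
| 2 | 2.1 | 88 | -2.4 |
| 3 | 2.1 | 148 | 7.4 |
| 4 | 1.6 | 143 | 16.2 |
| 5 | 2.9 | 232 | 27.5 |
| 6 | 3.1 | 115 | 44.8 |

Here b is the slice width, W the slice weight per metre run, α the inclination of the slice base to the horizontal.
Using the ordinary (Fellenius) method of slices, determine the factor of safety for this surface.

Ordinary method of slices: FS = Σ[c'·Δl_i + (W_i cosα_i)·tanφ'] / Σ W_i sinα_i, with Δl_i = b_i / cosα_i.
Slice 1: Δl = 1.4/cos(-10.6°) = 1.424 m; N'_1 = 18·cos(-10.6°) = 17.7; c'Δl = 18.37; W sinα = -3.3
Slice 2: Δl = 2.1/cos(-2.4°) = 2.102 m; N'_2 = 88·cos(-2.4°) = 87.9; c'Δl = 27.11; W sinα = -3.7
Slice 3: Δl = 2.1/cos7.4° = 2.118 m; N'_3 = 148·cos7.4° = 146.8; c'Δl = 27.32; W sinα = 19.1
Slice 4: Δl = 1.6/cos16.2° = 1.666 m; N'_4 = 143·cos16.2° = 137.3; c'Δl = 21.49; W sinα = 39.9
Slice 5: Δl = 2.9/cos27.5° = 3.269 m; N'_5 = 232·cos27.5° = 205.8; c'Δl = 42.18; W sinα = 107.1
Slice 6: Δl = 3.1/cos44.8° = 4.369 m; N'_6 = 115·cos44.8° = 81.6; c'Δl = 56.36; W sinα = 81.0
Σc'Δl = 192.8 kN/m; ΣN' = 677.1 kN/m; ΣW sinα = 240.1 kN/m
Resisting = 192.8 + 677.1·tan33.9° = 192.8 + 455.0 = 647.8 kN/m
FS = 647.8 / 240.1 = 2.698

FS = 2.70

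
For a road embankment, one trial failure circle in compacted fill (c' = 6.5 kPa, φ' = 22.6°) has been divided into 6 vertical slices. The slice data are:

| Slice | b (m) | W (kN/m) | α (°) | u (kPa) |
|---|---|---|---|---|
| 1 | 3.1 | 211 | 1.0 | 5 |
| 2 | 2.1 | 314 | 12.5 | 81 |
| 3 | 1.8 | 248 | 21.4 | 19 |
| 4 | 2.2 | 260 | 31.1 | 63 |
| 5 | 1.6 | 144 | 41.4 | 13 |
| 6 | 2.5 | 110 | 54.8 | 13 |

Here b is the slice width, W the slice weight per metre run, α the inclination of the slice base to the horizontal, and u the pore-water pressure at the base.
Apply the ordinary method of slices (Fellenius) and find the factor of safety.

FS = 0.80

Ordinary method of slices: FS = Σ[c'·Δl_i + (W_i cosα_i − u_i·Δl_i)·tanφ'] / Σ W_i sinα_i, with Δl_i = b_i / cosα_i.
Slice 1: Δl = 3.1/cos1.0° = 3.100 m; N'_1 = 211·cos1.0° − 5·3.100 = 195.5; c'Δl = 20.15; W sinα = 3.7
Slice 2: Δl = 2.1/cos12.5° = 2.151 m; N'_2 = 314·cos12.5° − 81·2.151 = 132.3; c'Δl = 13.98; W sinα = 68.0
Slice 3: Δl = 1.8/cos21.4° = 1.933 m; N'_3 = 248·cos21.4° − 19·1.933 = 194.2; c'Δl = 12.57; W sinα = 90.5
Slice 4: Δl = 2.2/cos31.1° = 2.569 m; N'_4 = 260·cos31.1° − 63·2.569 = 60.8; c'Δl = 16.70; W sinα = 134.3
Slice 5: Δl = 1.6/cos41.4° = 2.133 m; N'_5 = 144·cos41.4° − 13·2.133 = 80.3; c'Δl = 13.86; W sinα = 95.2
Slice 6: Δl = 2.5/cos54.8° = 4.337 m; N'_6 = 110·cos54.8° − 13·4.337 = 7.0; c'Δl = 28.19; W sinα = 89.9
Σc'Δl = 105.5 kN/m; ΣN' = 670.0 kN/m; ΣW sinα = 481.5 kN/m
Resisting = 105.5 + 670.0·tan22.6° = 105.5 + 278.9 = 384.4 kN/m
FS = 384.4 / 481.5 = 0.798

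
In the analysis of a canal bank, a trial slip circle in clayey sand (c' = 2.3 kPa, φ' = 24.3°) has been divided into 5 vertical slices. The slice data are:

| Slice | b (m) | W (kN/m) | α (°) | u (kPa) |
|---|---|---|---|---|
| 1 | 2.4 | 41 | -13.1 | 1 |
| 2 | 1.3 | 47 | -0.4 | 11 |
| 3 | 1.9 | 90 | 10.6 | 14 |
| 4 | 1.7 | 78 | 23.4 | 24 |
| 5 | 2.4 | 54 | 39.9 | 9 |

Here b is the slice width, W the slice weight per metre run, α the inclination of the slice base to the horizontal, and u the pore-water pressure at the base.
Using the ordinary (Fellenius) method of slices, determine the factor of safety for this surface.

Ordinary method of slices: FS = Σ[c'·Δl_i + (W_i cosα_i − u_i·Δl_i)·tanφ'] / Σ W_i sinα_i, with Δl_i = b_i / cosα_i.
Slice 1: Δl = 2.4/cos(-13.1°) = 2.464 m; N'_1 = 41·cos(-13.1°) − 1·2.464 = 37.5; c'Δl = 5.67; W sinα = -9.3
Slice 2: Δl = 1.3/cos(-0.4°) = 1.300 m; N'_2 = 47·cos(-0.4°) − 11·1.300 = 32.7; c'Δl = 2.99; W sinα = -0.3
Slice 3: Δl = 1.9/cos10.6° = 1.933 m; N'_3 = 90·cos10.6° − 14·1.933 = 61.4; c'Δl = 4.45; W sinα = 16.6
Slice 4: Δl = 1.7/cos23.4° = 1.852 m; N'_4 = 78·cos23.4° − 24·1.852 = 27.1; c'Δl = 4.26; W sinα = 31.0
Slice 5: Δl = 2.4/cos39.9° = 3.128 m; N'_5 = 54·cos39.9° − 9·3.128 = 13.3; c'Δl = 7.20; W sinα = 34.6
Σc'Δl = 24.6 kN/m; ΣN' = 172.0 kN/m; ΣW sinα = 72.6 kN/m
Resisting = 24.6 + 172.0·tan24.3° = 24.6 + 77.6 = 102.2 kN/m
FS = 102.2 / 72.6 = 1.409

FS = 1.41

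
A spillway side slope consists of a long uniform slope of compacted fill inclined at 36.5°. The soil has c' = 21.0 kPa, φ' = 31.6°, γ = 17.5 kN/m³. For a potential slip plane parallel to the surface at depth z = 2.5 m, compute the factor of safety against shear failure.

FS = 1.84

For an infinite slope with a slip plane parallel to the surface (no pore pressure): FS = [c' + γz cos²β tanφ'] / [γz sinβ cosβ].
γz = 17.5·2.5 = 43.75 kN/m²
Numerator = 21.0 + 43.75·cos²36.5°·tan31.6° = 21.0 + 43.75·0.6462·0.6152 = 38.392 kPa
Denominator = 43.75·sin36.5°·cos36.5° = 43.75·0.5948·0.8039 = 20.919 kPa
FS = 38.392 / 20.919 = 1.835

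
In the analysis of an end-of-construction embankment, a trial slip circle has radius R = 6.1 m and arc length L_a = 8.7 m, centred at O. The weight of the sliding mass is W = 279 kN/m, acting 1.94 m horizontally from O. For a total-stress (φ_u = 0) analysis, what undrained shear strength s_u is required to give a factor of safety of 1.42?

s_u = 14.5 kPa

FS = s_u·L_a·R / (W·d), so s_u = FS·W·d / (L_a·R).
s_u = 1.42·279·1.94 / (8.70·6.1) = 768.6 / 53.07 = 14.48 kPa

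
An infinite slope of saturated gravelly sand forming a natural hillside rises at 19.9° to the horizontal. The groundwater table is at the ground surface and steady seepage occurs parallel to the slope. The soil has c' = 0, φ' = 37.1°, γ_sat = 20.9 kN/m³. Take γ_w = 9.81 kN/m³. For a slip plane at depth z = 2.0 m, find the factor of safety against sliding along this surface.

FS = 1.11

With seepage parallel to the slope and the water table at the surface, the effective normal stress on the slip plane uses the buoyant unit weight γ' = γ_sat − γ_w while the driving shear stress uses γ_sat:
FS = [c' + γ' z cos²β tanφ'] / [γ_sat z sinβ cosβ]
(For c' = 0 this reduces to FS = (γ'/γ_sat)·tanφ'/tanβ.)
γ' = 20.9 − 9.81 = 11.09 kN/m³
Numerator = 0.0 + 11.09·2.0·cos²19.9°·tan37.1° = 0.0 + 11.09·2.0·0.8841·0.7563 = 14.831 kPa
Denominator = 20.9·2.0·sin19.9°·cos19.9° = 20.9·2.0·0.3404·0.9403 = 13.378 kPa
FS = 14.831 / 13.378 = 1.109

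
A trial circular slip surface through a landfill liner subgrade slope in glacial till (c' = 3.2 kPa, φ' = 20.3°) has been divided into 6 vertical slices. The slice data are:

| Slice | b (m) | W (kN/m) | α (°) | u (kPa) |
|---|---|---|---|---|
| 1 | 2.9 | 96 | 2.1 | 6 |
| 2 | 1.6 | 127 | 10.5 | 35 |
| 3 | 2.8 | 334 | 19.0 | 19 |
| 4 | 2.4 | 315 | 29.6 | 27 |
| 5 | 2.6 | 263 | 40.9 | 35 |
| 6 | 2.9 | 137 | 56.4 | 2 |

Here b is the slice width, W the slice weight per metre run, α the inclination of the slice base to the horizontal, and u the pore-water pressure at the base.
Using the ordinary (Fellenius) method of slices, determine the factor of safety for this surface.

FS = 0.58

Ordinary method of slices: FS = Σ[c'·Δl_i + (W_i cosα_i − u_i·Δl_i)·tanφ'] / Σ W_i sinα_i, with Δl_i = b_i / cosα_i.
Slice 1: Δl = 2.9/cos2.1° = 2.902 m; N'_1 = 96·cos2.1° − 6·2.902 = 78.5; c'Δl = 9.29; W sinα = 3.5
Slice 2: Δl = 1.6/cos10.5° = 1.627 m; N'_2 = 127·cos10.5° − 35·1.627 = 67.9; c'Δl = 5.21; W sinα = 23.1
Slice 3: Δl = 2.8/cos19.0° = 2.961 m; N'_3 = 334·cos19.0° − 19·2.961 = 259.5; c'Δl = 9.48; W sinα = 108.7
Slice 4: Δl = 2.4/cos29.6° = 2.760 m; N'_4 = 315·cos29.6° − 27·2.760 = 199.4; c'Δl = 8.83; W sinα = 155.6
Slice 5: Δl = 2.6/cos40.9° = 3.440 m; N'_5 = 263·cos40.9° − 35·3.440 = 78.4; c'Δl = 11.01; W sinα = 172.2
Slice 6: Δl = 2.9/cos56.4° = 5.240 m; N'_6 = 137·cos56.4° − 2·5.240 = 65.3; c'Δl = 16.77; W sinα = 114.1
Σc'Δl = 60.6 kN/m; ΣN' = 749.1 kN/m; ΣW sinα = 577.3 kN/m
Resisting = 60.6 + 749.1·tan20.3° = 60.6 + 277.1 = 337.7 kN/m
FS = 337.7 / 577.3 = 0.585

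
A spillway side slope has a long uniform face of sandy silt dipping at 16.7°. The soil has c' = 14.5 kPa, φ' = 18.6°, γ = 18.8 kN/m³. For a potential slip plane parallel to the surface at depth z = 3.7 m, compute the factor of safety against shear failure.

For an infinite slope with a slip plane parallel to the surface (no pore pressure): FS = [c' + γz cos²β tanφ'] / [γz sinβ cosβ].
γz = 18.8·3.7 = 69.56 kN/m²
Numerator = 14.5 + 69.56·cos²16.7°·tan18.6° = 14.5 + 69.56·0.9174·0.3365 = 35.976 kPa
Denominator = 69.56·sin16.7°·cos16.7° = 69.56·0.2874·0.9578 = 19.146 kPa
FS = 35.976 / 19.146 = 1.879

FS = 1.88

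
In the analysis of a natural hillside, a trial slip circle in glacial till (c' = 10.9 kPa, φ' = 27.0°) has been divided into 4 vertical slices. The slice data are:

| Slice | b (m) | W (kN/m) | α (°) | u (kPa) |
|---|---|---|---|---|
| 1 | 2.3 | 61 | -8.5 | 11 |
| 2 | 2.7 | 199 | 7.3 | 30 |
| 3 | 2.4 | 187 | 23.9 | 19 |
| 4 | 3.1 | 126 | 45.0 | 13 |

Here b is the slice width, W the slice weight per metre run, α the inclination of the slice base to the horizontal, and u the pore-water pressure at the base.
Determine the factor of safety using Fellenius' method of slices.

FS = 1.58

Ordinary method of slices: FS = Σ[c'·Δl_i + (W_i cosα_i − u_i·Δl_i)·tanφ'] / Σ W_i sinα_i, with Δl_i = b_i / cosα_i.
Slice 1: Δl = 2.3/cos(-8.5°) = 2.326 m; N'_1 = 61·cos(-8.5°) − 11·2.326 = 34.7; c'Δl = 25.35; W sinα = -9.0
Slice 2: Δl = 2.7/cos7.3° = 2.722 m; N'_2 = 199·cos7.3° − 30·2.722 = 115.7; c'Δl = 29.67; W sinα = 25.3
Slice 3: Δl = 2.4/cos23.9° = 2.625 m; N'_3 = 187·cos23.9° − 19·2.625 = 121.1; c'Δl = 28.61; W sinα = 75.8
Slice 4: Δl = 3.1/cos45.0° = 4.384 m; N'_4 = 126·cos45.0° − 13·4.384 = 32.1; c'Δl = 47.79; W sinα = 89.1
Σc'Δl = 131.4 kN/m; ΣN' = 303.7 kN/m; ΣW sinα = 181.1 kN/m
Resisting = 131.4 + 303.7·tan27.0° = 131.4 + 154.7 = 286.1 kN/m
FS = 286.1 / 181.1 = 1.580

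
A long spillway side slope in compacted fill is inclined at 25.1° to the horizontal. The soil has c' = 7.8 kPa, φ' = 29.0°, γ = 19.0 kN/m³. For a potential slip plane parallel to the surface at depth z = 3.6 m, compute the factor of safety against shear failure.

FS = 1.48

For an infinite slope with a slip plane parallel to the surface (no pore pressure): FS = [c' + γz cos²β tanφ'] / [γz sinβ cosβ].
γz = 19.0·3.6 = 68.40 kN/m²
Numerator = 7.8 + 68.40·cos²25.1°·tan29.0° = 7.8 + 68.40·0.8201·0.5543 = 38.892 kPa
Denominator = 68.40·sin25.1°·cos25.1° = 68.40·0.4242·0.9056 = 26.275 kPa
FS = 38.892 / 26.275 = 1.480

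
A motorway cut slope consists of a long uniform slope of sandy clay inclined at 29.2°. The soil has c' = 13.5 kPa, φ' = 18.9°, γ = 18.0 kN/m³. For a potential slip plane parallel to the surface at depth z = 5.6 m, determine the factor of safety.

FS = 0.93

For an infinite slope with a slip plane parallel to the surface (no pore pressure): FS = [c' + γz cos²β tanφ'] / [γz sinβ cosβ].
γz = 18.0·5.6 = 100.80 kN/m²
Numerator = 13.5 + 100.80·cos²29.2°·tan18.9° = 13.5 + 100.80·0.7620·0.3424 = 39.798 kPa
Denominator = 100.80·sin29.2°·cos29.2° = 100.80·0.4879·0.8729 = 42.927 kPa
FS = 39.798 / 42.927 = 0.927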